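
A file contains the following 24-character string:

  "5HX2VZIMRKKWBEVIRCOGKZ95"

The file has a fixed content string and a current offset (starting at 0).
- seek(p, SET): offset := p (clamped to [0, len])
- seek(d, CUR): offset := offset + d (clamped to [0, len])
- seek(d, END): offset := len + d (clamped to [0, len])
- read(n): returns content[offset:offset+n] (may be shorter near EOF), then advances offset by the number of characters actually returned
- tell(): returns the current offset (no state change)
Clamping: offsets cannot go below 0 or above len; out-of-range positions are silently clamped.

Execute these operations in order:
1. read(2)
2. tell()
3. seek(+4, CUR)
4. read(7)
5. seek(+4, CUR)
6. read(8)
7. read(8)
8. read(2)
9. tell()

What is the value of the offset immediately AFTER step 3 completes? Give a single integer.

Answer: 6

Derivation:
After 1 (read(2)): returned '5H', offset=2
After 2 (tell()): offset=2
After 3 (seek(+4, CUR)): offset=6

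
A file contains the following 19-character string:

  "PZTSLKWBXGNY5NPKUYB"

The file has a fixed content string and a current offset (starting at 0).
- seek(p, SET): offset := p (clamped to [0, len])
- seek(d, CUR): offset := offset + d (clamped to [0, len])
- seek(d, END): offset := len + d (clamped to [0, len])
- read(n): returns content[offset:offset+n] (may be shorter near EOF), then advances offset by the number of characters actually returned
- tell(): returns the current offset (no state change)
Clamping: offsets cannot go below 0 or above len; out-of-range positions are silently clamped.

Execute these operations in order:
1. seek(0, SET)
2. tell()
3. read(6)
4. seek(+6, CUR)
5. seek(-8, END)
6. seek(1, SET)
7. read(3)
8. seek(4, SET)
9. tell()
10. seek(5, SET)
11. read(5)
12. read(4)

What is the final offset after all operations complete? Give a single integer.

After 1 (seek(0, SET)): offset=0
After 2 (tell()): offset=0
After 3 (read(6)): returned 'PZTSLK', offset=6
After 4 (seek(+6, CUR)): offset=12
After 5 (seek(-8, END)): offset=11
After 6 (seek(1, SET)): offset=1
After 7 (read(3)): returned 'ZTS', offset=4
After 8 (seek(4, SET)): offset=4
After 9 (tell()): offset=4
After 10 (seek(5, SET)): offset=5
After 11 (read(5)): returned 'KWBXG', offset=10
After 12 (read(4)): returned 'NY5N', offset=14

Answer: 14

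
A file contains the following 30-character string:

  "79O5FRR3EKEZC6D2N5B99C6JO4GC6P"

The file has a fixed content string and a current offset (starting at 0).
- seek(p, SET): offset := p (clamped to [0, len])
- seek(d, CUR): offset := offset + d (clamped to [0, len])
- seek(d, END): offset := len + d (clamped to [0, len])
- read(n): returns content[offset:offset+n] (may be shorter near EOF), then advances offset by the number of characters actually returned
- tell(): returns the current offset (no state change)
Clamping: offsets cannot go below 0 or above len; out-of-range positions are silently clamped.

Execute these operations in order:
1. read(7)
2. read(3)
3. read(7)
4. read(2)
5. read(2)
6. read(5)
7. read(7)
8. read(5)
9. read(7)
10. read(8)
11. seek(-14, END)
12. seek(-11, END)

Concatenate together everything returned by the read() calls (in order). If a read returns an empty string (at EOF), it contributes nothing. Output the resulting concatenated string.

Answer: 79O5FRR3EKEZC6D2N5B99C6JO4GC6P

Derivation:
After 1 (read(7)): returned '79O5FRR', offset=7
After 2 (read(3)): returned '3EK', offset=10
After 3 (read(7)): returned 'EZC6D2N', offset=17
After 4 (read(2)): returned '5B', offset=19
After 5 (read(2)): returned '99', offset=21
After 6 (read(5)): returned 'C6JO4', offset=26
After 7 (read(7)): returned 'GC6P', offset=30
After 8 (read(5)): returned '', offset=30
After 9 (read(7)): returned '', offset=30
After 10 (read(8)): returned '', offset=30
After 11 (seek(-14, END)): offset=16
After 12 (seek(-11, END)): offset=19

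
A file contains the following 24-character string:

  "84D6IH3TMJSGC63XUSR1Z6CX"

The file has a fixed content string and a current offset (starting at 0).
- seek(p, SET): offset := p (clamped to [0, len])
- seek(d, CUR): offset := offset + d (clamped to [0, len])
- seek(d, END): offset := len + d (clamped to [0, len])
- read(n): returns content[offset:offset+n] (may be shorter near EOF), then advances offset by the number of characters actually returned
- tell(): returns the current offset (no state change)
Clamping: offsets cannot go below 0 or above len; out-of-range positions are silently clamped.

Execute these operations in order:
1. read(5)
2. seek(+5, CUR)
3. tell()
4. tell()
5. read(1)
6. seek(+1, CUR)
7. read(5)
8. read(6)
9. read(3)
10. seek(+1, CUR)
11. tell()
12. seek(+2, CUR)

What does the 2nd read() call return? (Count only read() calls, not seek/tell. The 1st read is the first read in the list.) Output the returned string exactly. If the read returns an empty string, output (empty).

Answer: S

Derivation:
After 1 (read(5)): returned '84D6I', offset=5
After 2 (seek(+5, CUR)): offset=10
After 3 (tell()): offset=10
After 4 (tell()): offset=10
After 5 (read(1)): returned 'S', offset=11
After 6 (seek(+1, CUR)): offset=12
After 7 (read(5)): returned 'C63XU', offset=17
After 8 (read(6)): returned 'SR1Z6C', offset=23
After 9 (read(3)): returned 'X', offset=24
After 10 (seek(+1, CUR)): offset=24
After 11 (tell()): offset=24
After 12 (seek(+2, CUR)): offset=24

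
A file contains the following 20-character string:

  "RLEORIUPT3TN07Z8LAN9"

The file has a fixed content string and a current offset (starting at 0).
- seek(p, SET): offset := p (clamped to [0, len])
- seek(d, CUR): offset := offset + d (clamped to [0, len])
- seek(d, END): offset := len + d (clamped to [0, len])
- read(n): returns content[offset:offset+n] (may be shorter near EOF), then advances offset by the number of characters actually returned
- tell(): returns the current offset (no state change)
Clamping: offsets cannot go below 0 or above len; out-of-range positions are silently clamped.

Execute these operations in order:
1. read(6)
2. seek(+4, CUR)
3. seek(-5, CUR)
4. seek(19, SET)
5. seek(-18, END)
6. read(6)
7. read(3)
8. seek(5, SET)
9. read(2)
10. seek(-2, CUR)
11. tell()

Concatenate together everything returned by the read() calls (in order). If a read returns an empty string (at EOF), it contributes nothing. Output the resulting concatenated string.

After 1 (read(6)): returned 'RLEORI', offset=6
After 2 (seek(+4, CUR)): offset=10
After 3 (seek(-5, CUR)): offset=5
After 4 (seek(19, SET)): offset=19
After 5 (seek(-18, END)): offset=2
After 6 (read(6)): returned 'EORIUP', offset=8
After 7 (read(3)): returned 'T3T', offset=11
After 8 (seek(5, SET)): offset=5
After 9 (read(2)): returned 'IU', offset=7
After 10 (seek(-2, CUR)): offset=5
After 11 (tell()): offset=5

Answer: RLEORIEORIUPT3TIU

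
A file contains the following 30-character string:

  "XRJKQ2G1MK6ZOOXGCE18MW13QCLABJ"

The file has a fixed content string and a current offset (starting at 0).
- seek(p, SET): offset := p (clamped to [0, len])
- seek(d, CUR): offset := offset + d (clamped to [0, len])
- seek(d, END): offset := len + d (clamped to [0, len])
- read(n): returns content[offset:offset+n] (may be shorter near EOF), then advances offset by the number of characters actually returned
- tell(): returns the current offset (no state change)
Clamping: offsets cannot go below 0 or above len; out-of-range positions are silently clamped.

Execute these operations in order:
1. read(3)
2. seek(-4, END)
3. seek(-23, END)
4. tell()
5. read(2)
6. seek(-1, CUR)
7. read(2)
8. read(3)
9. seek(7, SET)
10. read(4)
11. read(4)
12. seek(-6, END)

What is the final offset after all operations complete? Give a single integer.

After 1 (read(3)): returned 'XRJ', offset=3
After 2 (seek(-4, END)): offset=26
After 3 (seek(-23, END)): offset=7
After 4 (tell()): offset=7
After 5 (read(2)): returned '1M', offset=9
After 6 (seek(-1, CUR)): offset=8
After 7 (read(2)): returned 'MK', offset=10
After 8 (read(3)): returned '6ZO', offset=13
After 9 (seek(7, SET)): offset=7
After 10 (read(4)): returned '1MK6', offset=11
After 11 (read(4)): returned 'ZOOX', offset=15
After 12 (seek(-6, END)): offset=24

Answer: 24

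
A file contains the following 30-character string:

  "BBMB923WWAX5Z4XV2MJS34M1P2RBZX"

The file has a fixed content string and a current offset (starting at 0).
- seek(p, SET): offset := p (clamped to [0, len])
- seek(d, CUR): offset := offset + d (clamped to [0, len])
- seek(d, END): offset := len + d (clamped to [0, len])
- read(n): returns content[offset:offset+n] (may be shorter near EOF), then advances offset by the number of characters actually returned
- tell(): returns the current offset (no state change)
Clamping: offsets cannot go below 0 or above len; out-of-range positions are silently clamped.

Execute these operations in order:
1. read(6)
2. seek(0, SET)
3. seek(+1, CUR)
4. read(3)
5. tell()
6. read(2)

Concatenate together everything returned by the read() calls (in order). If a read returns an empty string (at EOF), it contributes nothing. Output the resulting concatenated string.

Answer: BBMB92BMB92

Derivation:
After 1 (read(6)): returned 'BBMB92', offset=6
After 2 (seek(0, SET)): offset=0
After 3 (seek(+1, CUR)): offset=1
After 4 (read(3)): returned 'BMB', offset=4
After 5 (tell()): offset=4
After 6 (read(2)): returned '92', offset=6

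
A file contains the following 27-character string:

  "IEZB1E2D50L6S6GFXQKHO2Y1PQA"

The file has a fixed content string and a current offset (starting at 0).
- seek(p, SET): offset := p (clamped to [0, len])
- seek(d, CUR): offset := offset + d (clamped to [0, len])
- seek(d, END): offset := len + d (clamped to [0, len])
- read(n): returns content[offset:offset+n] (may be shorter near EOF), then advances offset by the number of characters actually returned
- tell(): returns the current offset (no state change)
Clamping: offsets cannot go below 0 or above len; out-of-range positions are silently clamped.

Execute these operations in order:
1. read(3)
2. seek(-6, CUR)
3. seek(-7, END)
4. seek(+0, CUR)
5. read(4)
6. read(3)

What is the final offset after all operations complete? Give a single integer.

After 1 (read(3)): returned 'IEZ', offset=3
After 2 (seek(-6, CUR)): offset=0
After 3 (seek(-7, END)): offset=20
After 4 (seek(+0, CUR)): offset=20
After 5 (read(4)): returned 'O2Y1', offset=24
After 6 (read(3)): returned 'PQA', offset=27

Answer: 27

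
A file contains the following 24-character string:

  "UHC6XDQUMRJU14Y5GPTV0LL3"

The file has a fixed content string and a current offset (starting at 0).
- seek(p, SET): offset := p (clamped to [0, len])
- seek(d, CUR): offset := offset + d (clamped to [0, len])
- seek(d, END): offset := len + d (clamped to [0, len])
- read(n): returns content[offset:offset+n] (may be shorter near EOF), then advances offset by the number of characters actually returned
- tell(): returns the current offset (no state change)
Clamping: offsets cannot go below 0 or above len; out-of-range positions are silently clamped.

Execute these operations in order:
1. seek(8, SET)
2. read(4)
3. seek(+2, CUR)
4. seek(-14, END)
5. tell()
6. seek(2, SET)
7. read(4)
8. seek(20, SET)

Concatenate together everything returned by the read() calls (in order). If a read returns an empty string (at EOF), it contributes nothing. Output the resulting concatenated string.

Answer: MRJUC6XD

Derivation:
After 1 (seek(8, SET)): offset=8
After 2 (read(4)): returned 'MRJU', offset=12
After 3 (seek(+2, CUR)): offset=14
After 4 (seek(-14, END)): offset=10
After 5 (tell()): offset=10
After 6 (seek(2, SET)): offset=2
After 7 (read(4)): returned 'C6XD', offset=6
After 8 (seek(20, SET)): offset=20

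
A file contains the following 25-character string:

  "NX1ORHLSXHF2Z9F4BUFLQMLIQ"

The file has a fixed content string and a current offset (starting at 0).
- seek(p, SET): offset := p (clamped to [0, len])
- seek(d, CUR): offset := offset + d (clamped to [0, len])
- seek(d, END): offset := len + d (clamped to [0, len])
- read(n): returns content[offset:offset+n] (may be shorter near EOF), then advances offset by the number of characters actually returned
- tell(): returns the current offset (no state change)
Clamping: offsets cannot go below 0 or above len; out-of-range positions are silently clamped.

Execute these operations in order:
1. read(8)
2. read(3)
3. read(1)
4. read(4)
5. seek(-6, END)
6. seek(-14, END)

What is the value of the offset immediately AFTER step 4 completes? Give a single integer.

After 1 (read(8)): returned 'NX1ORHLS', offset=8
After 2 (read(3)): returned 'XHF', offset=11
After 3 (read(1)): returned '2', offset=12
After 4 (read(4)): returned 'Z9F4', offset=16

Answer: 16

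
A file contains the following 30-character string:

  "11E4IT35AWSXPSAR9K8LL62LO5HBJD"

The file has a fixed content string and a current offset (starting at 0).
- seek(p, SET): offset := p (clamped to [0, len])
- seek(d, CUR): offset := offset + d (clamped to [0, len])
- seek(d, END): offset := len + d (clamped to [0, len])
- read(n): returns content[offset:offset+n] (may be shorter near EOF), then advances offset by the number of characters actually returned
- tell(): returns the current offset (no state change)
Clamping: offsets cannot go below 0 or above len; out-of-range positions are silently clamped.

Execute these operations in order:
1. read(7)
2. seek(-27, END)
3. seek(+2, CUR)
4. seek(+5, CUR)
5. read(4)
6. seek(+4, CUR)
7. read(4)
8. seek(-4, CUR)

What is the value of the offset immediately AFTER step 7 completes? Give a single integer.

Answer: 22

Derivation:
After 1 (read(7)): returned '11E4IT3', offset=7
After 2 (seek(-27, END)): offset=3
After 3 (seek(+2, CUR)): offset=5
After 4 (seek(+5, CUR)): offset=10
After 5 (read(4)): returned 'SXPS', offset=14
After 6 (seek(+4, CUR)): offset=18
After 7 (read(4)): returned '8LL6', offset=22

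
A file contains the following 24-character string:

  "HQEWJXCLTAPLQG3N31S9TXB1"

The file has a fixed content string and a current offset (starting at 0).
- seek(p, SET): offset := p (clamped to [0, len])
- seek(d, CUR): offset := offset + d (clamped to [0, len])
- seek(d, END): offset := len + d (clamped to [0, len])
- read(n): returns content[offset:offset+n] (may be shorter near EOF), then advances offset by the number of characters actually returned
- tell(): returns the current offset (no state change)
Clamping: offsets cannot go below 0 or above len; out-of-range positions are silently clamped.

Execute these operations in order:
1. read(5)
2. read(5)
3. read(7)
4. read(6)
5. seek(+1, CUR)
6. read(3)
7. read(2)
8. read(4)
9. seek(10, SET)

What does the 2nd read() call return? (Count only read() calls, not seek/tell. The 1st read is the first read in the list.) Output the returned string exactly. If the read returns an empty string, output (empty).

Answer: XCLTA

Derivation:
After 1 (read(5)): returned 'HQEWJ', offset=5
After 2 (read(5)): returned 'XCLTA', offset=10
After 3 (read(7)): returned 'PLQG3N3', offset=17
After 4 (read(6)): returned '1S9TXB', offset=23
After 5 (seek(+1, CUR)): offset=24
After 6 (read(3)): returned '', offset=24
After 7 (read(2)): returned '', offset=24
After 8 (read(4)): returned '', offset=24
After 9 (seek(10, SET)): offset=10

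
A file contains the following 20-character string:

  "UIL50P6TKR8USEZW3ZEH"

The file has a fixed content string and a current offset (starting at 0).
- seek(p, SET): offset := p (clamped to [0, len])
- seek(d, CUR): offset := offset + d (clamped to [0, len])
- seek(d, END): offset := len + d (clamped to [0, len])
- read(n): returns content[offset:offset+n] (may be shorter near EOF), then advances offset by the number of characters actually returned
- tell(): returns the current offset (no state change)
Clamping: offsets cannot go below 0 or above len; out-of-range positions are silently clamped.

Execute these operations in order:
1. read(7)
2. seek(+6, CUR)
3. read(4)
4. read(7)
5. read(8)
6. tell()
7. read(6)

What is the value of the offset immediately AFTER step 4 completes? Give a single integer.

Answer: 20

Derivation:
After 1 (read(7)): returned 'UIL50P6', offset=7
After 2 (seek(+6, CUR)): offset=13
After 3 (read(4)): returned 'EZW3', offset=17
After 4 (read(7)): returned 'ZEH', offset=20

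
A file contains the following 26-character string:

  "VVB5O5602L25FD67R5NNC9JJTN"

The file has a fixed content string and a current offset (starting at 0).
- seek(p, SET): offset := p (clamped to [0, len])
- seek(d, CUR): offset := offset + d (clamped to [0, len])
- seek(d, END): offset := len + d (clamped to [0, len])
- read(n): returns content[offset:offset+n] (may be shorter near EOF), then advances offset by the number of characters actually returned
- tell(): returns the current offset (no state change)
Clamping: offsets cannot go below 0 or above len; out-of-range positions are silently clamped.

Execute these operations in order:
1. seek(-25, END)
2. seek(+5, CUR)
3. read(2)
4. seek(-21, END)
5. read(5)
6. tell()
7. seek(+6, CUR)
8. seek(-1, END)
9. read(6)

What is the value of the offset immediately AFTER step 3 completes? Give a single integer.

After 1 (seek(-25, END)): offset=1
After 2 (seek(+5, CUR)): offset=6
After 3 (read(2)): returned '60', offset=8

Answer: 8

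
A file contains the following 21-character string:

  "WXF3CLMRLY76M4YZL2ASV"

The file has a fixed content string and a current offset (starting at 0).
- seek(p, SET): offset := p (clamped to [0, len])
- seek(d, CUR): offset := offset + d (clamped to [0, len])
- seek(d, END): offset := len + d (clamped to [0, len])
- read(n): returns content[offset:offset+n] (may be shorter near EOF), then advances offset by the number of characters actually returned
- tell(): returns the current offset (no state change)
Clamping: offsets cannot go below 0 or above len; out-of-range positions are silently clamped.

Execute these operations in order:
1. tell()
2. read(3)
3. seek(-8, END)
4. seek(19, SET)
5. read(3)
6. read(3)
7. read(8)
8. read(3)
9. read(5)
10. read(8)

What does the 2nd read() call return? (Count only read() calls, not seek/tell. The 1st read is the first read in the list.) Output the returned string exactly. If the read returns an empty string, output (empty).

Answer: SV

Derivation:
After 1 (tell()): offset=0
After 2 (read(3)): returned 'WXF', offset=3
After 3 (seek(-8, END)): offset=13
After 4 (seek(19, SET)): offset=19
After 5 (read(3)): returned 'SV', offset=21
After 6 (read(3)): returned '', offset=21
After 7 (read(8)): returned '', offset=21
After 8 (read(3)): returned '', offset=21
After 9 (read(5)): returned '', offset=21
After 10 (read(8)): returned '', offset=21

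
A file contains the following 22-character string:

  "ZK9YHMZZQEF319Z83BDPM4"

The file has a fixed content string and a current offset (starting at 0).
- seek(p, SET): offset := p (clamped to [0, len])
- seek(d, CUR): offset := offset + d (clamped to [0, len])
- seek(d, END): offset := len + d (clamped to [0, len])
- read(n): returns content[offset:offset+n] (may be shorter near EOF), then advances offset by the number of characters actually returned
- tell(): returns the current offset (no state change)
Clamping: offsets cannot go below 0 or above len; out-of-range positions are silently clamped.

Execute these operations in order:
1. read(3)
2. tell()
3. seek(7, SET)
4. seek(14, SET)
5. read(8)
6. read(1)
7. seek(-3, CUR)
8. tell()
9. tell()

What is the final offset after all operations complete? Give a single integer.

Answer: 19

Derivation:
After 1 (read(3)): returned 'ZK9', offset=3
After 2 (tell()): offset=3
After 3 (seek(7, SET)): offset=7
After 4 (seek(14, SET)): offset=14
After 5 (read(8)): returned 'Z83BDPM4', offset=22
After 6 (read(1)): returned '', offset=22
After 7 (seek(-3, CUR)): offset=19
After 8 (tell()): offset=19
After 9 (tell()): offset=19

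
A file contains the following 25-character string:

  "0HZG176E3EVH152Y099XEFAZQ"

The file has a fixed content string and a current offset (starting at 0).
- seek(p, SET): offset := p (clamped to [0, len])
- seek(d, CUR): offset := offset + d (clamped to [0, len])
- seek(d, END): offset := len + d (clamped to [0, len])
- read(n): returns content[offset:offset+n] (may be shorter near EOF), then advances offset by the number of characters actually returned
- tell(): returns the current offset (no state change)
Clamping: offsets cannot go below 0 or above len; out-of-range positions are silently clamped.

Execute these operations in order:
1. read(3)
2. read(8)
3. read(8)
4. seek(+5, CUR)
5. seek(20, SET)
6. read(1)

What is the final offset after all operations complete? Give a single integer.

Answer: 21

Derivation:
After 1 (read(3)): returned '0HZ', offset=3
After 2 (read(8)): returned 'G176E3EV', offset=11
After 3 (read(8)): returned 'H152Y099', offset=19
After 4 (seek(+5, CUR)): offset=24
After 5 (seek(20, SET)): offset=20
After 6 (read(1)): returned 'E', offset=21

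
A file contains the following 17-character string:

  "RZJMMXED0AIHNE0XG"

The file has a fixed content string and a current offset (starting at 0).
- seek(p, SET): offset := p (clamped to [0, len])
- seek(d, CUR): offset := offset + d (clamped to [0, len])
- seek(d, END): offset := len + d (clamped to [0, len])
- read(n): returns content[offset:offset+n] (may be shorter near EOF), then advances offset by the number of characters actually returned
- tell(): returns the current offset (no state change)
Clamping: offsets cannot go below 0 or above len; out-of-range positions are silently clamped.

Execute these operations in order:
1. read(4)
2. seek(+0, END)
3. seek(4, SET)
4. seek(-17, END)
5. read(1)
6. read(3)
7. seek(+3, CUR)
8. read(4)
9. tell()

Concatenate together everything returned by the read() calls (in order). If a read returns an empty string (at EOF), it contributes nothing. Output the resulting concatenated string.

After 1 (read(4)): returned 'RZJM', offset=4
After 2 (seek(+0, END)): offset=17
After 3 (seek(4, SET)): offset=4
After 4 (seek(-17, END)): offset=0
After 5 (read(1)): returned 'R', offset=1
After 6 (read(3)): returned 'ZJM', offset=4
After 7 (seek(+3, CUR)): offset=7
After 8 (read(4)): returned 'D0AI', offset=11
After 9 (tell()): offset=11

Answer: RZJMRZJMD0AI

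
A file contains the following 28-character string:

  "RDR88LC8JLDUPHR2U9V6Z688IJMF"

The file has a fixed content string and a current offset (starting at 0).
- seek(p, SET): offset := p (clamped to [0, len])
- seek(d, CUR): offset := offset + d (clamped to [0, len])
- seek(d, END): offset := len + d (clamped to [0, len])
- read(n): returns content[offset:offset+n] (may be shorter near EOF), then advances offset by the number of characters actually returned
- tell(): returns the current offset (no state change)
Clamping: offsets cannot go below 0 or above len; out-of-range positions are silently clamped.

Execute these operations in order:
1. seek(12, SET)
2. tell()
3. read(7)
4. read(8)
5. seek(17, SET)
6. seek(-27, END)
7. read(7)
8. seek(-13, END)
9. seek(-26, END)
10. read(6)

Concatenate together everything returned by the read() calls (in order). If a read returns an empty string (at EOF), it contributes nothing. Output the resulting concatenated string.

Answer: PHR2U9V6Z688IJMDR88LC8R88LC8

Derivation:
After 1 (seek(12, SET)): offset=12
After 2 (tell()): offset=12
After 3 (read(7)): returned 'PHR2U9V', offset=19
After 4 (read(8)): returned '6Z688IJM', offset=27
After 5 (seek(17, SET)): offset=17
After 6 (seek(-27, END)): offset=1
After 7 (read(7)): returned 'DR88LC8', offset=8
After 8 (seek(-13, END)): offset=15
After 9 (seek(-26, END)): offset=2
After 10 (read(6)): returned 'R88LC8', offset=8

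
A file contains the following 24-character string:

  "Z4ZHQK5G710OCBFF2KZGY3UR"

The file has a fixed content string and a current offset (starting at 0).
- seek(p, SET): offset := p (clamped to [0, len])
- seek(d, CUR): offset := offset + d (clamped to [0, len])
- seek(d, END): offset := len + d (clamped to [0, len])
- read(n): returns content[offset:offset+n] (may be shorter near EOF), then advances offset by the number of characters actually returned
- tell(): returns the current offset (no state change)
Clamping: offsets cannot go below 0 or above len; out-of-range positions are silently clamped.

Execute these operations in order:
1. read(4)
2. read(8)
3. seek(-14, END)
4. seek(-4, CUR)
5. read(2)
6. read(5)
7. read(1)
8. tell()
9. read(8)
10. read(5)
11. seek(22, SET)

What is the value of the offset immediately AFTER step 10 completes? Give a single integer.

After 1 (read(4)): returned 'Z4ZH', offset=4
After 2 (read(8)): returned 'QK5G710O', offset=12
After 3 (seek(-14, END)): offset=10
After 4 (seek(-4, CUR)): offset=6
After 5 (read(2)): returned '5G', offset=8
After 6 (read(5)): returned '710OC', offset=13
After 7 (read(1)): returned 'B', offset=14
After 8 (tell()): offset=14
After 9 (read(8)): returned 'FF2KZGY3', offset=22
After 10 (read(5)): returned 'UR', offset=24

Answer: 24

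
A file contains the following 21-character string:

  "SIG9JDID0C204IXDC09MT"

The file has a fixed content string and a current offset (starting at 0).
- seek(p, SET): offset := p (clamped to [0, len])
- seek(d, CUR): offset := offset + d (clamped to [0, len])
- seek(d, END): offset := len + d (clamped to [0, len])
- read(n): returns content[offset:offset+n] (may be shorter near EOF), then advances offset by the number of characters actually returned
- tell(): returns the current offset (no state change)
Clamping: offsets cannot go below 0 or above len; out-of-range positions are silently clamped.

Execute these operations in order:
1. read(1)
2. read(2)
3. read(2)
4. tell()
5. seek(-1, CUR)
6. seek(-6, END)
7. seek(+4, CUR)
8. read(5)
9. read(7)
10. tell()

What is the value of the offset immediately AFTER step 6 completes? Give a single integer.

After 1 (read(1)): returned 'S', offset=1
After 2 (read(2)): returned 'IG', offset=3
After 3 (read(2)): returned '9J', offset=5
After 4 (tell()): offset=5
After 5 (seek(-1, CUR)): offset=4
After 6 (seek(-6, END)): offset=15

Answer: 15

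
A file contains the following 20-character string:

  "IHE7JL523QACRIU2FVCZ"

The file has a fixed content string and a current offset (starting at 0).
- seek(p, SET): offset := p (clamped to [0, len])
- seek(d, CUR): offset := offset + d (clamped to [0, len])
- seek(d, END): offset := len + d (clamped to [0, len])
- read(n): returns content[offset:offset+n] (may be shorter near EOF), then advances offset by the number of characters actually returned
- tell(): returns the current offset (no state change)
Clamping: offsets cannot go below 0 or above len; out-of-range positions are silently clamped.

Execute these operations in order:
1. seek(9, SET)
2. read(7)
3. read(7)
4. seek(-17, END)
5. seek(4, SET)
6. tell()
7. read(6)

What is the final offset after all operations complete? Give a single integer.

Answer: 10

Derivation:
After 1 (seek(9, SET)): offset=9
After 2 (read(7)): returned 'QACRIU2', offset=16
After 3 (read(7)): returned 'FVCZ', offset=20
After 4 (seek(-17, END)): offset=3
After 5 (seek(4, SET)): offset=4
After 6 (tell()): offset=4
After 7 (read(6)): returned 'JL523Q', offset=10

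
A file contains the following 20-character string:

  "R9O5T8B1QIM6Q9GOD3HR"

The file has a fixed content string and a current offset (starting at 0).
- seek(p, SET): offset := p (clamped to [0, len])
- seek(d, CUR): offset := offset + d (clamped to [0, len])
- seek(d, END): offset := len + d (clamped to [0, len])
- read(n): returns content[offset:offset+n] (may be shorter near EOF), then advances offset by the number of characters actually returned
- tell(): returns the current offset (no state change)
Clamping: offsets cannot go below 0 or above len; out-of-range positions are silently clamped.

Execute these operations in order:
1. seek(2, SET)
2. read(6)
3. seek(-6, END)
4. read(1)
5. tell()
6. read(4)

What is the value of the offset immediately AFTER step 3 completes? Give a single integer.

Answer: 14

Derivation:
After 1 (seek(2, SET)): offset=2
After 2 (read(6)): returned 'O5T8B1', offset=8
After 3 (seek(-6, END)): offset=14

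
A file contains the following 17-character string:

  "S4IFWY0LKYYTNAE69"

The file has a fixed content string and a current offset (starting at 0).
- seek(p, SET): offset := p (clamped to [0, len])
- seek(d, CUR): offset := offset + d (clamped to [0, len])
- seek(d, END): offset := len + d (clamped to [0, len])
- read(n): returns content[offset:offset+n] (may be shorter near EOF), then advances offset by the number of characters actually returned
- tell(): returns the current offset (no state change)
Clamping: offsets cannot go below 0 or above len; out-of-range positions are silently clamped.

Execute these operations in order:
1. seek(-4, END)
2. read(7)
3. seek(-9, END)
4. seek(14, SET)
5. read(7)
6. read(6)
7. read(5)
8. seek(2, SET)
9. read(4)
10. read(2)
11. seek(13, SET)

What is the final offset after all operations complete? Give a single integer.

Answer: 13

Derivation:
After 1 (seek(-4, END)): offset=13
After 2 (read(7)): returned 'AE69', offset=17
After 3 (seek(-9, END)): offset=8
After 4 (seek(14, SET)): offset=14
After 5 (read(7)): returned 'E69', offset=17
After 6 (read(6)): returned '', offset=17
After 7 (read(5)): returned '', offset=17
After 8 (seek(2, SET)): offset=2
After 9 (read(4)): returned 'IFWY', offset=6
After 10 (read(2)): returned '0L', offset=8
After 11 (seek(13, SET)): offset=13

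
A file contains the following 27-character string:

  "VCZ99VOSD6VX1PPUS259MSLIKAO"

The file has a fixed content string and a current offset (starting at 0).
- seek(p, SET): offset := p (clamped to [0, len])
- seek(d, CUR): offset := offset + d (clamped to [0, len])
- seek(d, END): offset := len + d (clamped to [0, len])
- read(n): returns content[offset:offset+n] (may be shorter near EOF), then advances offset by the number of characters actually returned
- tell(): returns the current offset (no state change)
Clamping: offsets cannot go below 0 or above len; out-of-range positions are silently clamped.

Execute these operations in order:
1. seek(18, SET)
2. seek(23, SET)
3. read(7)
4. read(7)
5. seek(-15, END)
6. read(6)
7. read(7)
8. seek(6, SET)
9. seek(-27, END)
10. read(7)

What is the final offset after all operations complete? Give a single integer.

After 1 (seek(18, SET)): offset=18
After 2 (seek(23, SET)): offset=23
After 3 (read(7)): returned 'IKAO', offset=27
After 4 (read(7)): returned '', offset=27
After 5 (seek(-15, END)): offset=12
After 6 (read(6)): returned '1PPUS2', offset=18
After 7 (read(7)): returned '59MSLIK', offset=25
After 8 (seek(6, SET)): offset=6
After 9 (seek(-27, END)): offset=0
After 10 (read(7)): returned 'VCZ99VO', offset=7

Answer: 7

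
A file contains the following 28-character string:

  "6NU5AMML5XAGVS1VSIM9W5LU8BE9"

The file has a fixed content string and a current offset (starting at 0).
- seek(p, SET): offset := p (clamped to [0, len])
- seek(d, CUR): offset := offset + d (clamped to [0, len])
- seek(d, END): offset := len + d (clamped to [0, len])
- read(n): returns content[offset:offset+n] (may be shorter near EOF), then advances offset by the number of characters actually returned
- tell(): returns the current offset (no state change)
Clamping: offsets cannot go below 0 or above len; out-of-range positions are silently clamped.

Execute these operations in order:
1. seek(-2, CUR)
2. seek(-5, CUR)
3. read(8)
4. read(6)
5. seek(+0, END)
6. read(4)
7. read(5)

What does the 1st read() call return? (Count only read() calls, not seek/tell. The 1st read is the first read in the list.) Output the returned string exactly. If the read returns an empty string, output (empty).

Answer: 6NU5AMML

Derivation:
After 1 (seek(-2, CUR)): offset=0
After 2 (seek(-5, CUR)): offset=0
After 3 (read(8)): returned '6NU5AMML', offset=8
After 4 (read(6)): returned '5XAGVS', offset=14
After 5 (seek(+0, END)): offset=28
After 6 (read(4)): returned '', offset=28
After 7 (read(5)): returned '', offset=28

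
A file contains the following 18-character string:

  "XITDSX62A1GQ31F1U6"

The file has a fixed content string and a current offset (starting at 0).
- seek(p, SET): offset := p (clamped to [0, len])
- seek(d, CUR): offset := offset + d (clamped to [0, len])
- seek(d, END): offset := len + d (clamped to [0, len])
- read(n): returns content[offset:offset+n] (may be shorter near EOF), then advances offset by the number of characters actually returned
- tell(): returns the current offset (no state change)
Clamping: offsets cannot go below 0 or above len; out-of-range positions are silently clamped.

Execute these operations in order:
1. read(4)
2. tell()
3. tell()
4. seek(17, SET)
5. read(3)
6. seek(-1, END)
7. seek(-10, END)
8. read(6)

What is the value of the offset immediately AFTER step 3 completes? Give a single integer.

Answer: 4

Derivation:
After 1 (read(4)): returned 'XITD', offset=4
After 2 (tell()): offset=4
After 3 (tell()): offset=4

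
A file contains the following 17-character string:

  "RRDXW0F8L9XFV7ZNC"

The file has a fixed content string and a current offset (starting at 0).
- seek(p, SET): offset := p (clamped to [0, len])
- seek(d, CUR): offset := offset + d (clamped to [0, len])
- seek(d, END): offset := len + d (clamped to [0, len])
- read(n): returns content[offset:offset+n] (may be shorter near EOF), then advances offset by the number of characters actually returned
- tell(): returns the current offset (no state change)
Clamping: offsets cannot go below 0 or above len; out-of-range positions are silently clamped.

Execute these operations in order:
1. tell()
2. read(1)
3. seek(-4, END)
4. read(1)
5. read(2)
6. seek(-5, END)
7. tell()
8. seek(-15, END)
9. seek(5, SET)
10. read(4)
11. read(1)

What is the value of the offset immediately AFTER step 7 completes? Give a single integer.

Answer: 12

Derivation:
After 1 (tell()): offset=0
After 2 (read(1)): returned 'R', offset=1
After 3 (seek(-4, END)): offset=13
After 4 (read(1)): returned '7', offset=14
After 5 (read(2)): returned 'ZN', offset=16
After 6 (seek(-5, END)): offset=12
After 7 (tell()): offset=12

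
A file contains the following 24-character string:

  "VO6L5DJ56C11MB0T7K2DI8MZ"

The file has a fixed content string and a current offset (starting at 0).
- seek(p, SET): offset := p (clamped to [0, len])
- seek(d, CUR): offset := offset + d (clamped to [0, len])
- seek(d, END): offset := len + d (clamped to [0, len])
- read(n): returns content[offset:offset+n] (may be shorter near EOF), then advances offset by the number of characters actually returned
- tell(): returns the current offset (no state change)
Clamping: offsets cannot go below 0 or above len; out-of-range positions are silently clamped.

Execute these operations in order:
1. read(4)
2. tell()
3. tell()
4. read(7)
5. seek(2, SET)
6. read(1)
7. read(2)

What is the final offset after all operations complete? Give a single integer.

Answer: 5

Derivation:
After 1 (read(4)): returned 'VO6L', offset=4
After 2 (tell()): offset=4
After 3 (tell()): offset=4
After 4 (read(7)): returned '5DJ56C1', offset=11
After 5 (seek(2, SET)): offset=2
After 6 (read(1)): returned '6', offset=3
After 7 (read(2)): returned 'L5', offset=5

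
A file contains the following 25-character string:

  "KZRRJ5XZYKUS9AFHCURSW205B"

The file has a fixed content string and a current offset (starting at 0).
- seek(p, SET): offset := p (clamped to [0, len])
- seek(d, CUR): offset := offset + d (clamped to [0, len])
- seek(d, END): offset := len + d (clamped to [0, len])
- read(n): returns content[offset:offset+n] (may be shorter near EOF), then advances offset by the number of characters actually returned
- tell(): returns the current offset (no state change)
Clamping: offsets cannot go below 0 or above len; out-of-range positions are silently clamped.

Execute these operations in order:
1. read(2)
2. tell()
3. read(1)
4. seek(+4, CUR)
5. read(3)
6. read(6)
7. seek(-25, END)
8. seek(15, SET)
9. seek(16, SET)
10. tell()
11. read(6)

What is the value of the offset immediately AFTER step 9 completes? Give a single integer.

After 1 (read(2)): returned 'KZ', offset=2
After 2 (tell()): offset=2
After 3 (read(1)): returned 'R', offset=3
After 4 (seek(+4, CUR)): offset=7
After 5 (read(3)): returned 'ZYK', offset=10
After 6 (read(6)): returned 'US9AFH', offset=16
After 7 (seek(-25, END)): offset=0
After 8 (seek(15, SET)): offset=15
After 9 (seek(16, SET)): offset=16

Answer: 16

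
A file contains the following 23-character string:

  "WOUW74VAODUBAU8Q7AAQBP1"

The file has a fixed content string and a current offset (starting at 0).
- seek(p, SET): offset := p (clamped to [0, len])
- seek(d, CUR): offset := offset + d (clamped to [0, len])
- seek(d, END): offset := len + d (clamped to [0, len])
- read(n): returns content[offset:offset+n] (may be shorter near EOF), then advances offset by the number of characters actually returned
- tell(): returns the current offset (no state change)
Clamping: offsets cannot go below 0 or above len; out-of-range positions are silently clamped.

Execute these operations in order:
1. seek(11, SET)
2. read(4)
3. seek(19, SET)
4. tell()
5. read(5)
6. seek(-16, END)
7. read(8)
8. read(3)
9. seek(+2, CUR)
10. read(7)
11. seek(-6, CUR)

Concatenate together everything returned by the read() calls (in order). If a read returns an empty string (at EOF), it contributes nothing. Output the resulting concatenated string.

After 1 (seek(11, SET)): offset=11
After 2 (read(4)): returned 'BAU8', offset=15
After 3 (seek(19, SET)): offset=19
After 4 (tell()): offset=19
After 5 (read(5)): returned 'QBP1', offset=23
After 6 (seek(-16, END)): offset=7
After 7 (read(8)): returned 'AODUBAU8', offset=15
After 8 (read(3)): returned 'Q7A', offset=18
After 9 (seek(+2, CUR)): offset=20
After 10 (read(7)): returned 'BP1', offset=23
After 11 (seek(-6, CUR)): offset=17

Answer: BAU8QBP1AODUBAU8Q7ABP1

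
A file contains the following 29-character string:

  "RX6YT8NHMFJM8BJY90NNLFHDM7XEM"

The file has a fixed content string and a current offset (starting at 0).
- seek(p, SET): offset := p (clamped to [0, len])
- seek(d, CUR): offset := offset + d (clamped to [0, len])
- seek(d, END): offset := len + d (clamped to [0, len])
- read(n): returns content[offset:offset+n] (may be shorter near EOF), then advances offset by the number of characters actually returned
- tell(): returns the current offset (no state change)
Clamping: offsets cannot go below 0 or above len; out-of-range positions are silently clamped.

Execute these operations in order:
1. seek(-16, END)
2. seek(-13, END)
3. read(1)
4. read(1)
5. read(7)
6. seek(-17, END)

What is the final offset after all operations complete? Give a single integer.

After 1 (seek(-16, END)): offset=13
After 2 (seek(-13, END)): offset=16
After 3 (read(1)): returned '9', offset=17
After 4 (read(1)): returned '0', offset=18
After 5 (read(7)): returned 'NNLFHDM', offset=25
After 6 (seek(-17, END)): offset=12

Answer: 12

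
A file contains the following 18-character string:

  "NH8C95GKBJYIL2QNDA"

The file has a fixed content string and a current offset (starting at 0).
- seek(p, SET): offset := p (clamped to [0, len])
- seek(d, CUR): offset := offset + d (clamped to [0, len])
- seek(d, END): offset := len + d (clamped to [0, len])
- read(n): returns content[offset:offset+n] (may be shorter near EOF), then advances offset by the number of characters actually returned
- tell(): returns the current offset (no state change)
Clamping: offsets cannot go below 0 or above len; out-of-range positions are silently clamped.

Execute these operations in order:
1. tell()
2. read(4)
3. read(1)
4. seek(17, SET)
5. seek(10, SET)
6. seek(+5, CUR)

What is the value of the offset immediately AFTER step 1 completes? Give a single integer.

After 1 (tell()): offset=0

Answer: 0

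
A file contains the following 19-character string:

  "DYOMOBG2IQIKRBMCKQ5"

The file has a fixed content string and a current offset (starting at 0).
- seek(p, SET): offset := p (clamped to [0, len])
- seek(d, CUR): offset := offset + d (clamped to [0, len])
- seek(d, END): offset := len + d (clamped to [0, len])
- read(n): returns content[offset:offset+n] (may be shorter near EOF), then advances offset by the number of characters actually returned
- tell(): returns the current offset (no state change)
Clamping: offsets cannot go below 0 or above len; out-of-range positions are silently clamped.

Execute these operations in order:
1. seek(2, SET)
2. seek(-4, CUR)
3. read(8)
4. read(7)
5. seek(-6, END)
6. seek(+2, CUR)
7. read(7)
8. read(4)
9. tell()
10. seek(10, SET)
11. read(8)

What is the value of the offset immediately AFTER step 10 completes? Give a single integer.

Answer: 10

Derivation:
After 1 (seek(2, SET)): offset=2
After 2 (seek(-4, CUR)): offset=0
After 3 (read(8)): returned 'DYOMOBG2', offset=8
After 4 (read(7)): returned 'IQIKRBM', offset=15
After 5 (seek(-6, END)): offset=13
After 6 (seek(+2, CUR)): offset=15
After 7 (read(7)): returned 'CKQ5', offset=19
After 8 (read(4)): returned '', offset=19
After 9 (tell()): offset=19
After 10 (seek(10, SET)): offset=10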